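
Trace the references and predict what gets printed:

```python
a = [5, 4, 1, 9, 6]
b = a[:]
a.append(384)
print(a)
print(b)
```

Key concept: slice [:] creates copy.
Step by step:
`a = [5, 4, 1, 9, 6]` → a = [5, 4, 1, 9, 6]
`b = a[:]` → b = [5, 4, 1, 9, 6]
`a.append(384)` → a = [5, 4, 1, 9, 6, 384]
`print(a)` → prints [5, 4, 1, 9, 6, 384]
`print(b)` → prints [5, 4, 1, 9, 6]

Answer:
[5, 4, 1, 9, 6, 384]
[5, 4, 1, 9, 6]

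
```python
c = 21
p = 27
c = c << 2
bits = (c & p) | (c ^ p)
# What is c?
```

Trace:
`c = 21` → c = 21
`p = 27` → p = 27
`c = c << 2` → c = 84
`bits = (c & p) | (c ^ p)` → bits = 95
So c = 84

Answer: 84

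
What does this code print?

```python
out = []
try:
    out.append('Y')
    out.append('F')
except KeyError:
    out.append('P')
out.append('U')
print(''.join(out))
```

Execution trace: 'Y' (try body) → 'F' (try body, no exception) → 'U' (after the try/except). Output: YFU

Answer: YFU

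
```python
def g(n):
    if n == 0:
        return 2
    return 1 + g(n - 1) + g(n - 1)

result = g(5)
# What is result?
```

g(n) = 1 + 2·g(n-1), g(0)=2. Closed form: (2+1)·2^5 - 1 = 95.

Answer: 95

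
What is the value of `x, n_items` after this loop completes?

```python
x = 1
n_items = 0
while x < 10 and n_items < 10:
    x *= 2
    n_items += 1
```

Double until >= 10 or 10 iterations
`x, n_items` takes the values: (1, 0) → (2, 0) → (2, 1) → (4, 1) → (4, 2) → (8, 2) → (8, 3) → (16, 3) → (16, 4)

Answer: 16, 4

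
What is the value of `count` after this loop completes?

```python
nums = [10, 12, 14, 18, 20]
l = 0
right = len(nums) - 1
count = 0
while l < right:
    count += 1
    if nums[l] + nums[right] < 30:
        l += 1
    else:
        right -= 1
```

Steps to find pair summing to 30
`count` takes the values: 0 → 1 → 2 → 3 → 4

Answer: 4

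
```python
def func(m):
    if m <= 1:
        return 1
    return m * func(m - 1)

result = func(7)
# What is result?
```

func(7) = 7 * 6 * 5 * 4 * 3 * 2 * 1 = 5040

Answer: 5040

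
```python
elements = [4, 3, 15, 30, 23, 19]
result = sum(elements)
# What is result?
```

Trace:
`elements = [4, 3, 15, 30, 23, 19]` → elements = [4, 3, 15, 30, 23, 19]
`result = sum(elements)` → result = 94
So result = 94

Answer: 94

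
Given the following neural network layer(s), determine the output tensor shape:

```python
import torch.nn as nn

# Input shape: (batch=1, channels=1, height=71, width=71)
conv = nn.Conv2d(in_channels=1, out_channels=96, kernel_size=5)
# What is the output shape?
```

Input: (1, 1, 71, 71) -> Output: (1, 96, 67, 67)

Answer: (1, 96, 67, 67)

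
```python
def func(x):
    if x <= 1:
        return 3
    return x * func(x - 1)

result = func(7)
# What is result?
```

func(7) = 7 * 6 * 5 * 4 * 3 * 2 * 3 = 15120

Answer: 15120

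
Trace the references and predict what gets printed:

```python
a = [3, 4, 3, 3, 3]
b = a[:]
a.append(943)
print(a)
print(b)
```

Key concept: slice [:] creates copy.
Step by step:
`a = [3, 4, 3, 3, 3]` → a = [3, 4, 3, 3, 3]
`b = a[:]` → b = [3, 4, 3, 3, 3]
`a.append(943)` → a = [3, 4, 3, 3, 3, 943]
`print(a)` → prints [3, 4, 3, 3, 3, 943]
`print(b)` → prints [3, 4, 3, 3, 3]

Answer:
[3, 4, 3, 3, 3, 943]
[3, 4, 3, 3, 3]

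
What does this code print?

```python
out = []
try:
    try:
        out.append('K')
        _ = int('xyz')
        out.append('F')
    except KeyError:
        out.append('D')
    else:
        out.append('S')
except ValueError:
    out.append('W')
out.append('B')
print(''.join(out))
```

Execution trace: 'K' (try body) → 'W' (outer except ValueError) → 'B' (after the try/except). Output: KWB

Answer: KWB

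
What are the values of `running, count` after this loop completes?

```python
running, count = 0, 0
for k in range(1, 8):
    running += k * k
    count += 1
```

Sum of squares and count
`running, count` takes the values: (0, 0) → (1, 0) → (1, 1) → (5, 1) → (5, 2) → (14, 2) → (14, 3) → (30, 3) → (30, 4) → (55, 4) → (55, 5) → (91, 5) → (91, 6) → (140, 6) → (140, 7)

Answer: 140, 7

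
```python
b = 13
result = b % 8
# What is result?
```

Trace:
`b = 13` → b = 13
`result = b % 8` → result = 5
So result = 5

Answer: 5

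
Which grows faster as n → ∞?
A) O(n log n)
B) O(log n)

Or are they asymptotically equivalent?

O(n log n) vs O(log n): Higher order terms dominate.

Answer: A) O(n log n) grows faster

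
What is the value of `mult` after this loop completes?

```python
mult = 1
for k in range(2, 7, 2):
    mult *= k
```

Product of even numbers 2 to 6
`mult` takes the values: 1 → 2 → 8 → 48

Answer: 48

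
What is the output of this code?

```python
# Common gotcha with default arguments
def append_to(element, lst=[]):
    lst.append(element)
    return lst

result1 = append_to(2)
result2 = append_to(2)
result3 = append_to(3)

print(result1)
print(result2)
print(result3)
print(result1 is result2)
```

Key concept: mutable default argument gotcha.
Step by step:
`result1 = append_to(2)` → result1 = [2]
`result2 = append_to(2)` → result1 = [2, 2] (same object as result2); result2 = [2, 2] (same object as result1)
`result3 = append_to(3)` → result1 = [2, 2, 3] (same object as result2, result3); result2 = [2, 2, 3] (same object as result1, result3); result3 = [2, 2, 3] (same object as result1, result2)
`print(result1)` → prints [2, 2, 3]
`print(result2)` → prints [2, 2, 3]
`print(result3)` → prints [2, 2, 3]
`print(result1 is result2)` → prints True

Answer:
[2, 2, 3]
[2, 2, 3]
[2, 2, 3]
True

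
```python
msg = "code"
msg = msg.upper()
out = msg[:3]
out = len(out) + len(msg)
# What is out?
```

Trace:
`msg = "code"` → msg = 'code'
`msg = msg.upper()` → msg = 'CODE'
`out = msg[:3]` → out = 'COD'
`out = len(out) + len(msg)` → out = 7
So out = 7

Answer: 7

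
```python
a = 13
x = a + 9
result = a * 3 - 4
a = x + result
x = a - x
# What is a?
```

Trace:
`a = 13` → a = 13
`x = a + 9` → x = 22
`result = a * 3 - 4` → result = 35
`a = x + result` → a = 57
`x = a - x` → x = 35
So a = 57

Answer: 57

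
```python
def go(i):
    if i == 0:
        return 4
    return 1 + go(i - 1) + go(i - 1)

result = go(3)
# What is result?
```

go(i) = 1 + 2·go(i-1), go(0)=4. Closed form: (4+1)·2^3 - 1 = 39.

Answer: 39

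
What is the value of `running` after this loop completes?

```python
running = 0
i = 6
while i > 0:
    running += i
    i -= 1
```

Sum 6 down to 1
`running` takes the values: 0 → 6 → 11 → 15 → 18 → 20 → 21

Answer: 21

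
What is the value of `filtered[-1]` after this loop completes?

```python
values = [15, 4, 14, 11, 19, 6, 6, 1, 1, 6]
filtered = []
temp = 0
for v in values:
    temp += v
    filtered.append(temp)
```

Cumulative sum ends at 83
`filtered` takes the values: [] → [15] → [15, 19] → [15, 19, 33] → [15, 19, 33, 44] → [15, 19, 33, 44, 63] → [15, 19, 33, 44, 63, 69] → [15, 19, 33, 44, 63, 69, 75] → [15, 19, 33, 44, 63, 69, 75, 76] → [15, 19, 33, 44, 63, 69, 75, 76, 77] → [15, 19, 33, 44, 63, 69, 75, 76, 77, 83]
So `filtered[-1]` = 83

Answer: 83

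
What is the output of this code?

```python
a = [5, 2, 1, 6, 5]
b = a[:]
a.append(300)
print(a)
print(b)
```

Key concept: slice [:] creates copy.
Step by step:
`a = [5, 2, 1, 6, 5]` → a = [5, 2, 1, 6, 5]
`b = a[:]` → b = [5, 2, 1, 6, 5]
`a.append(300)` → a = [5, 2, 1, 6, 5, 300]
`print(a)` → prints [5, 2, 1, 6, 5, 300]
`print(b)` → prints [5, 2, 1, 6, 5]

Answer:
[5, 2, 1, 6, 5, 300]
[5, 2, 1, 6, 5]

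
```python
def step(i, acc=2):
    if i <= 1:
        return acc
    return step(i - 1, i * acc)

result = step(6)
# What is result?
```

Accumulator trace (n, acc): (6, 2) -> (5, 12) -> (4, 60) -> (3, 240) -> (2, 720) -> (1, 1440) -> return 1440

Answer: 1440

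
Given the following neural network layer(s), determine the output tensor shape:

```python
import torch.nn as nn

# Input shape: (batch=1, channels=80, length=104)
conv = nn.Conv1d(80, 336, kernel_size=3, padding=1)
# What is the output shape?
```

Input: (1, 80, 104) -> Output: (1, 336, 104)

Answer: (1, 336, 104)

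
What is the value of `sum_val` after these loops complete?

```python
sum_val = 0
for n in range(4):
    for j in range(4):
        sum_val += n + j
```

Sum of all n+j for n,j in 4x4
`sum_val` takes the values: 0 → 1 → 3 → 6 → 7 → 9 → 12 → 16 → 18 → 21 → 25 → 30 → 33 → 37 → 42 → 48

Answer: 48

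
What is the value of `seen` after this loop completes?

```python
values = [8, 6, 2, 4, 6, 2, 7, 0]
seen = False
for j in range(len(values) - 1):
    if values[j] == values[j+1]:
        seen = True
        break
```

Check consecutive duplicates in [8, 6, 2, 4, 6, 2, 7, 0]
`seen` takes the values: False

Answer: False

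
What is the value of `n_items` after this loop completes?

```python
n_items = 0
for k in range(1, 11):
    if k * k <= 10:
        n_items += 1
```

Count numbers where k² ≤ 10
`n_items` takes the values: 0 → 1 → 2 → 3

Answer: 3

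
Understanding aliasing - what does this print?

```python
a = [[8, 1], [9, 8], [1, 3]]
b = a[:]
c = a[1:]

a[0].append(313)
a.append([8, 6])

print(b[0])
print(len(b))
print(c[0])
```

Key concept: slice with nested mutation.
Step by step:
`a = [[8, 1], [9, 8], [1, 3]]` → a = [[8, 1], [9, 8], [1, 3]]
`b = a[:]` → b = [[8, 1], [9, 8], [1, 3]]
`c = a[1:]` → c = [[9, 8], [1, 3]]
`a[0].append(313)` → a = [[8, 1, 313], [9, 8], [1, 3]]; b = [[8, 1, 313], [9, 8], [1, 3]]
`a.append([8, 6])` → a = [[8, 1, 313], [9, 8], [1, 3], [8, 6]]
`print(b[0])` → prints [8, 1, 313]
`print(len(b))` → prints 3
`print(c[0])` → prints [9, 8]

Answer:
[8, 1, 313]
3
[9, 8]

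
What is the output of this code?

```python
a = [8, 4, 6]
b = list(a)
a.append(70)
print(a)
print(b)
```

Key concept: list() constructor creates copy.
Step by step:
`a = [8, 4, 6]` → a = [8, 4, 6]
`b = list(a)` → b = [8, 4, 6]
`a.append(70)` → a = [8, 4, 6, 70]
`print(a)` → prints [8, 4, 6, 70]
`print(b)` → prints [8, 4, 6]

Answer:
[8, 4, 6, 70]
[8, 4, 6]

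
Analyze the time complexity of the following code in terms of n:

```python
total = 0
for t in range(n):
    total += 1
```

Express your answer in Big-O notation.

Each loop level contributes: n. Multiplying the contributions gives O(n).

Answer: O(n)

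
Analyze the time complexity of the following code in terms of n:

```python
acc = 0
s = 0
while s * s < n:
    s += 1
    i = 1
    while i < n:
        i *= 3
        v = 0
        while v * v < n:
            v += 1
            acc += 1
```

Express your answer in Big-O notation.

Each loop level contributes: √n × log n × √n. Multiplying the contributions gives O(n log n).

Answer: O(n log n)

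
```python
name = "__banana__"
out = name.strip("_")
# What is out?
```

Trace:
`name = "__banana__"` → name = '__banana__'
`out = name.strip("_")` → out = 'banana'
So out = 'banana'

Answer: 'banana'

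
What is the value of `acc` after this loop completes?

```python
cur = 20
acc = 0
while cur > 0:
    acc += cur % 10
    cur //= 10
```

Sum digits of 20
`acc` takes the values: 0 → 2

Answer: 2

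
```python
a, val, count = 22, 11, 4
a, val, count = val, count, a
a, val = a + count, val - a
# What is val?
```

Trace:
`a, val, count = 22, 11, 4` → a = 22; val = 11; count = 4
`a, val, count = val, count, a` → a = 11; val = 4; count = 22
`a, val = a + count, val - a` → a = 33; val = -7
So val = -7

Answer: -7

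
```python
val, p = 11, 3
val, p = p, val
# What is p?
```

Trace:
`val, p = 11, 3` → val = 11; p = 3
`val, p = p, val` → val = 3; p = 11
So p = 11

Answer: 11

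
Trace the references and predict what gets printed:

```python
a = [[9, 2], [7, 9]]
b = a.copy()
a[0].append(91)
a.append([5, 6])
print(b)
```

Key concept: shallow copy with nested lists.
Step by step:
`a = [[9, 2], [7, 9]]` → a = [[9, 2], [7, 9]]
`b = a.copy()` → b = [[9, 2], [7, 9]]
`a[0].append(91)` → a = [[9, 2, 91], [7, 9]]; b = [[9, 2, 91], [7, 9]]
`a.append([5, 6])` → a = [[9, 2, 91], [7, 9], [5, 6]]
`print(b)` → prints [[9, 2, 91], [7, 9]]

Answer: [[9, 2, 91], [7, 9]]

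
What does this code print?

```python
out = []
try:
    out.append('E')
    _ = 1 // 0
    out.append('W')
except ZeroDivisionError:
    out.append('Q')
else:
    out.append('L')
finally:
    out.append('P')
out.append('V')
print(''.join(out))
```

Execution trace: 'E' (try body) → 'Q' (except ZeroDivisionError) → 'P' (finally) → 'V' (after the try/except). Output: EQPV

Answer: EQPV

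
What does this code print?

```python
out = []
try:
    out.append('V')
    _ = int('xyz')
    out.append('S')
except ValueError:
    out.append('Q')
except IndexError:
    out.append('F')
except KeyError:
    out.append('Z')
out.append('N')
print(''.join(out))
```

Execution trace: 'V' (try body) → 'Q' (except ValueError) → 'N' (after the try/except). Output: VQN

Answer: VQN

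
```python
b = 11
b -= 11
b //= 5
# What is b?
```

Trace:
`b = 11` → b = 11
`b -= 11` → b = 0
`b //= 5` → b = 0
So b = 0

Answer: 0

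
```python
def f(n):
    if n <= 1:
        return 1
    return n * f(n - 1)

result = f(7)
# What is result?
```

f(7) = 7 * 6 * 5 * 4 * 3 * 2 * 1 = 5040

Answer: 5040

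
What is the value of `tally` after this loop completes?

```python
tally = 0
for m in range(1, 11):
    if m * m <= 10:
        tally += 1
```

Count numbers where m² ≤ 10
`tally` takes the values: 0 → 1 → 2 → 3

Answer: 3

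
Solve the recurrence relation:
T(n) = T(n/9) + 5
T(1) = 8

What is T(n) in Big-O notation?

Each step divides n by 9 and adds 5. After log_9(n) steps we reach T(1)=8. So T(n) = 5·log_9(n) + 8 = O(log n).

Answer: O(log n)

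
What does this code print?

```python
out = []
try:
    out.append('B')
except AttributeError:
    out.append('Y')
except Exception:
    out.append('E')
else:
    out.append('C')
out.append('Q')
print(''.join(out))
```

Execution trace: 'B' (try body, no exception) → 'C' (else) → 'Q' (after the try/except). Output: BCQ

Answer: BCQ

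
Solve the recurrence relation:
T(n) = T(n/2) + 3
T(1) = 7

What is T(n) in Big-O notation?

Each step divides n by 2 and adds 3. After log_2(n) steps we reach T(1)=7. So T(n) = 3·log_2(n) + 7 = O(log n).

Answer: O(log n)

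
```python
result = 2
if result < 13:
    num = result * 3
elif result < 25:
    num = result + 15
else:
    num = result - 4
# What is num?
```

Trace:
`result = 2` → result = 2
`if result < 13: ...` → result < 13 is True → num = 6
So num = 6

Answer: 6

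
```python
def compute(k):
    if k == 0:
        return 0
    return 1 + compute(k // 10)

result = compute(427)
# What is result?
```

Count of digits of 427: 3

Answer: 3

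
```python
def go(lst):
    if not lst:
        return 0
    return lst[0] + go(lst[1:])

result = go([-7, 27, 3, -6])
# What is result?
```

(-7) + 27 + 3 + (-6) + 0 = 17

Answer: 17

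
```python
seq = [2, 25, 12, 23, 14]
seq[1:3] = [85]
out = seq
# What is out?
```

Trace:
`seq = [2, 25, 12, 23, 14]` → seq = [2, 25, 12, 23, 14]
`seq[1:3] = [85]` → seq = [2, 85, 23, 14]
`out = seq` → out = [2, 85, 23, 14]
So out = [2, 85, 23, 14]

Answer: [2, 85, 23, 14]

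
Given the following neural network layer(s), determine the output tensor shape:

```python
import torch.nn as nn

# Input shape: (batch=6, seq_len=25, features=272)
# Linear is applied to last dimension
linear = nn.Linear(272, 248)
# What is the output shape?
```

Input: (6, 25, 272) -> Output: (6, 25, 248)

Answer: (6, 25, 248)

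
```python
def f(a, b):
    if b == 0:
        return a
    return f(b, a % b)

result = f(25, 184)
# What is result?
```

f(25, 184) -> f(184, 25) -> f(25, 9) -> f(9, 7) -> f(7, 2) -> f(2, 1) -> f(1, 0) -> 1

Answer: 1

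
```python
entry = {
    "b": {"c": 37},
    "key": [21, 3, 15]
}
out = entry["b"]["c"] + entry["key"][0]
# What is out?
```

Trace:
`entry = { ...` → entry = {'b': {'c': 37}, 'key': [21, 3, 15]}
`out = entry["b"]["c"] + entry["key"][0]` → out = 58
So out = 58

Answer: 58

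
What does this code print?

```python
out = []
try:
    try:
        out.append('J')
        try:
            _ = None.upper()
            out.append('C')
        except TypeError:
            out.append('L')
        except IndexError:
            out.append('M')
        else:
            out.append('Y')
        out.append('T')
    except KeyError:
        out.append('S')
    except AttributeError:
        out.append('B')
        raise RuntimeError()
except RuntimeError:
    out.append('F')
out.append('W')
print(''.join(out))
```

Execution trace: 'J' (try body) → 'B' (except AttributeError) → 'F' (outer except RuntimeError) → 'W' (after the try/except). Output: JBFW

Answer: JBFW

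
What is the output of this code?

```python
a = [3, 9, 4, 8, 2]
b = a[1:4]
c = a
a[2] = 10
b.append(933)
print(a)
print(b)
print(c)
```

Key concept: slice vs alias.
Step by step:
`a = [3, 9, 4, 8, 2]` → a = [3, 9, 4, 8, 2]
`b = a[1:4]` → b = [9, 4, 8]
`c = a` → c = [3, 9, 4, 8, 2] (same object as a)
`a[2] = 10` → a = [3, 9, 10, 8, 2] (same object as c); c = [3, 9, 10, 8, 2] (same object as a)
`b.append(933)` → b = [9, 4, 8, 933]
`print(a)` → prints [3, 9, 10, 8, 2]
`print(b)` → prints [9, 4, 8, 933]
`print(c)` → prints [3, 9, 10, 8, 2]

Answer:
[3, 9, 10, 8, 2]
[9, 4, 8, 933]
[3, 9, 10, 8, 2]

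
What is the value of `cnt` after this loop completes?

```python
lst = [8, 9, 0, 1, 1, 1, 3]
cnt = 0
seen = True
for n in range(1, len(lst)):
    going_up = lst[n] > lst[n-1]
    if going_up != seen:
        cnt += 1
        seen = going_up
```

Count direction changes in [8, 9, 0, 1, 1, 1, 3]
`cnt` takes the values: 0 → 1 → 2 → 3 → 4

Answer: 4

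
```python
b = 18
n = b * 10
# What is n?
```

Trace:
`b = 18` → b = 18
`n = b * 10` → n = 180
So n = 180

Answer: 180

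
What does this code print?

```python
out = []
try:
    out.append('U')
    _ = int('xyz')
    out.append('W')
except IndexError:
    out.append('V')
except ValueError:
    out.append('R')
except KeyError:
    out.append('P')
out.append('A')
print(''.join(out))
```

Execution trace: 'U' (try body) → 'R' (except ValueError) → 'A' (after the try/except). Output: URA

Answer: URA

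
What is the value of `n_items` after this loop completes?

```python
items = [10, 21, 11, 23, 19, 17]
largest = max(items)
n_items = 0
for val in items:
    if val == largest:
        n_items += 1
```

Count of max value 23 in [10, 21, 11, 23, 19, 17]
`n_items` takes the values: 0 → 1

Answer: 1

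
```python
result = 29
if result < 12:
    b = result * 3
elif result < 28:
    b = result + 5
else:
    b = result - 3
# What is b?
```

Trace:
`result = 29` → result = 29
`if result < 12: ...` → result < 12 is False, result < 28 is False, take else branch → b = 26
So b = 26

Answer: 26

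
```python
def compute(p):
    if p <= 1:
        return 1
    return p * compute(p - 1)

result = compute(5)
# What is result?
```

compute(5) = 5 * 4 * 3 * 2 * 1 = 120

Answer: 120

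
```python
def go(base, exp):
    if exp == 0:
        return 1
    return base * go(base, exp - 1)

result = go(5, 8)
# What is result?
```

go(5, 8) = 5 * 5 * 5 * 5 * 5 * 5 * 5 * 5 = 390625

Answer: 390625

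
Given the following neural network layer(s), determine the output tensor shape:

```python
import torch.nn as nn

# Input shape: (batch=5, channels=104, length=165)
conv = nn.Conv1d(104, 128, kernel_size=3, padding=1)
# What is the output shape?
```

Input: (5, 104, 165) -> Output: (5, 128, 165)

Answer: (5, 128, 165)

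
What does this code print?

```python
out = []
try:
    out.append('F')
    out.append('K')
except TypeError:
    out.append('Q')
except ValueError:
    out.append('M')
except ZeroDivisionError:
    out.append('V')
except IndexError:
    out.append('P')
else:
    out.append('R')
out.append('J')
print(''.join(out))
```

Execution trace: 'F' (try body) → 'K' (try body, no exception) → 'R' (else) → 'J' (after the try/except). Output: FKRJ

Answer: FKRJ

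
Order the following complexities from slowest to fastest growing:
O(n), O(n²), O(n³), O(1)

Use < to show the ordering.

Ordered by growth rate: O(1) < O(n) < O(n²) < O(n³)

Answer: O(1) < O(n) < O(n²) < O(n³)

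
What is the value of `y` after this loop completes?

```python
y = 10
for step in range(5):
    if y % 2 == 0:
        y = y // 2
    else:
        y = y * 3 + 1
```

Collatz-style transformation from 10
`y` takes the values: 10 → 5 → 16 → 8 → 4 → 2

Answer: 2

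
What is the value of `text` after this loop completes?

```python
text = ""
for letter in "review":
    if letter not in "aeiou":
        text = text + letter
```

Remove vowels from 'review'
`text` takes the values: "" → "r" → "rv" → "rvw"

Answer: "rvw"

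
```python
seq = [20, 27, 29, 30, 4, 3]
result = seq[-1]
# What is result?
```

Trace:
`seq = [20, 27, 29, 30, 4, 3]` → seq = [20, 27, 29, 30, 4, 3]
`result = seq[-1]` → result = 3
So result = 3

Answer: 3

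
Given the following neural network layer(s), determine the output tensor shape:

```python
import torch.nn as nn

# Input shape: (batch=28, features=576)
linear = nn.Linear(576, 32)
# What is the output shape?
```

Input: (28, 576) -> Output: (28, 32)

Answer: (28, 32)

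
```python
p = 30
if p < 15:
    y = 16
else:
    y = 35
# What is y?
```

Trace:
`p = 30` → p = 30
`if p < 15: ...` → p < 15 is False, take else branch → y = 35
So y = 35

Answer: 35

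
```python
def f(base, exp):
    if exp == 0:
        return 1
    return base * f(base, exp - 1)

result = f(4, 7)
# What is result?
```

f(4, 7) = 4 * 4 * 4 * 4 * 4 * 4 * 4 = 16384

Answer: 16384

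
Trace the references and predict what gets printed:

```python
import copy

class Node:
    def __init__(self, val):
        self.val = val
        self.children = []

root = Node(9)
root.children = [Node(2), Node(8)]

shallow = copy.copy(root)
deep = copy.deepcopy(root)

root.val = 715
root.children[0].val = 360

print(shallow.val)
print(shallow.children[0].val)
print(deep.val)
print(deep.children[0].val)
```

Key concept: deep copy with custom objects.
Step by step:
`root = Node(9)` → root = Node(val=9, children=[])
`root.children = [Node(2), Node(8)]` → root = Node(val=9, children=[Node(val=2, children=[]), Node(val=8, children=[])])
`shallow = copy.copy(root)` → shallow = Node(val=9, children=[Node(val=2, children=[]), Node(val=8, children=[])])
`deep = copy.deepcopy(root)` → deep = Node(val=9, children=[Node(val=2, children=[]), Node(val=8, children=[])])
`root.val = 715` → root = Node(val=715, children=[Node(val=2, children=[]), Node(val=8, children=[])])
`root.children[0].val = 360` → root = Node(val=715, children=[Node(val=360, children=[]), Node(val=8, children=[])]); shallow = Node(val=9, children=[Node(val=360, children=[]), Node(val=8, children=[])])
`print(shallow.val)` → prints 9
`print(shallow.children[0].val)` → prints 360
`print(deep.val)` → prints 9
`print(deep.children[0].val)` → prints 2

Answer:
9
360
9
2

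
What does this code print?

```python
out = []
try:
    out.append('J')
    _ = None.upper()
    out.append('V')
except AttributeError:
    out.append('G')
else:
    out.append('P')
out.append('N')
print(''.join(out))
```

Execution trace: 'J' (try body) → 'G' (except AttributeError) → 'N' (after the try/except). Output: JGN

Answer: JGN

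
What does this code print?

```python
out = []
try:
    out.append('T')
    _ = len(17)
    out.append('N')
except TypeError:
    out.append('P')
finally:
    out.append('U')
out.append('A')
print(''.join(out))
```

Execution trace: 'T' (try body) → 'P' (except TypeError) → 'U' (finally) → 'A' (after the try/except). Output: TPUA

Answer: TPUA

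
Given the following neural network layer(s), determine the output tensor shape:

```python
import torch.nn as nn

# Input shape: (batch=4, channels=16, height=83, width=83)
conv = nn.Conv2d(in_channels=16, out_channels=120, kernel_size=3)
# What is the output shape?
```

Input: (4, 16, 83, 83) -> Output: (4, 120, 81, 81)

Answer: (4, 120, 81, 81)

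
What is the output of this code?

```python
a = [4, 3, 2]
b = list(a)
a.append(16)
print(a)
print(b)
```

Key concept: list() constructor creates copy.
Step by step:
`a = [4, 3, 2]` → a = [4, 3, 2]
`b = list(a)` → b = [4, 3, 2]
`a.append(16)` → a = [4, 3, 2, 16]
`print(a)` → prints [4, 3, 2, 16]
`print(b)` → prints [4, 3, 2]

Answer:
[4, 3, 2, 16]
[4, 3, 2]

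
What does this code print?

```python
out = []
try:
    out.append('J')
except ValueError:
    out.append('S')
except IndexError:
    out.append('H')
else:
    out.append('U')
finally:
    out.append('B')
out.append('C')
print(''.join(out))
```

Execution trace: 'J' (try body, no exception) → 'U' (else) → 'B' (finally) → 'C' (after the try/except). Output: JUBC

Answer: JUBC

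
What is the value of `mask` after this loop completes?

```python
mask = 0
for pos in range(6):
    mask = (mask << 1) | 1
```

Build 6 consecutive 1-bits: 0b111111
`mask` takes the values: 0 → 1 → 3 → 7 → 15 → 31 → 63

Answer: 63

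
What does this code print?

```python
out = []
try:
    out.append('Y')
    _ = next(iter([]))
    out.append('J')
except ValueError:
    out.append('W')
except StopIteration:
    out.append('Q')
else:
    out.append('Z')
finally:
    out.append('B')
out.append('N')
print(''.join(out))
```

Execution trace: 'Y' (try body) → 'Q' (except StopIteration) → 'B' (finally) → 'N' (after the try/except). Output: YQBN

Answer: YQBN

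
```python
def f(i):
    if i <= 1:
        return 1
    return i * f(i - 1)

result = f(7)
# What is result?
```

f(7) = 7 * 6 * 5 * 4 * 3 * 2 * 1 = 5040

Answer: 5040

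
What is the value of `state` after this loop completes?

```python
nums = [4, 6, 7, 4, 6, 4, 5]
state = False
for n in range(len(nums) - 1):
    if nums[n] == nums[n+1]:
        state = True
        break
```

Check consecutive duplicates in [4, 6, 7, 4, 6, 4, 5]
`state` takes the values: False

Answer: False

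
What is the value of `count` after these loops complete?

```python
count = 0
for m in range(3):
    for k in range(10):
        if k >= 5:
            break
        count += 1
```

Inner breaks at 5, outer runs 3 times
`count` takes the values: 0 → 1 → 2 → 3 → 4 → 5 → 6 → 7 → 8 → 9 → 10 → 11 → 12 → 13 → 14 → 15

Answer: 15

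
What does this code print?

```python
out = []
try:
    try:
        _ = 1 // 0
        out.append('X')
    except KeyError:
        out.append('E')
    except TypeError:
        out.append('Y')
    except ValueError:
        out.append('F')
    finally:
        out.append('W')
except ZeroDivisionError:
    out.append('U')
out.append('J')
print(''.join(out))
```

Execution trace: 'W' (finally) → 'U' (outer except ZeroDivisionError) → 'J' (after the try/except). Output: WUJ

Answer: WUJ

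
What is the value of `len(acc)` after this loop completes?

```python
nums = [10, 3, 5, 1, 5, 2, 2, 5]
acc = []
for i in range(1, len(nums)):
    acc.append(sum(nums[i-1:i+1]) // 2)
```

Number of 2-element averages
`acc` takes the values: [] → [6] → [6, 4] → [6, 4, 3] → [6, 4, 3, 3] → [6, 4, 3, 3, 3] → [6, 4, 3, 3, 3, 2] → [6, 4, 3, 3, 3, 2, 3]
So `len(acc)` = 7

Answer: 7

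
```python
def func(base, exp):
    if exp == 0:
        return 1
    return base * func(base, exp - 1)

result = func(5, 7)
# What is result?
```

func(5, 7) = 5 * 5 * 5 * 5 * 5 * 5 * 5 = 78125

Answer: 78125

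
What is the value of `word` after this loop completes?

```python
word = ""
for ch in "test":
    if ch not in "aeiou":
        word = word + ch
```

Remove vowels from 'test'
`word` takes the values: "" → "t" → "ts" → "tst"

Answer: "tst"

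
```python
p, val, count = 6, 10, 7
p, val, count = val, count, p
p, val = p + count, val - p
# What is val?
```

Trace:
`p, val, count = 6, 10, 7` → p = 6; val = 10; count = 7
`p, val, count = val, count, p` → p = 10; val = 7; count = 6
`p, val = p + count, val - p` → p = 16; val = -3
So val = -3

Answer: -3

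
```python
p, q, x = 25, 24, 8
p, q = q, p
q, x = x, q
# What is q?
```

Trace:
`p, q, x = 25, 24, 8` → p = 25; q = 24; x = 8
`p, q = q, p` → p = 24; q = 25
`q, x = x, q` → q = 8; x = 25
So q = 8

Answer: 8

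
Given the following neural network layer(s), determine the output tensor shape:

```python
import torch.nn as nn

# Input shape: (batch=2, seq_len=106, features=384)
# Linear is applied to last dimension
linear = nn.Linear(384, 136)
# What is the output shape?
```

Input: (2, 106, 384) -> Output: (2, 106, 136)

Answer: (2, 106, 136)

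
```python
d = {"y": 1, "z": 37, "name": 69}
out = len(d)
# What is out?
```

Trace:
`d = {"y": 1, "z": 37, "name": 69}` → d = {'y': 1, 'z': 37, 'name': 69}
`out = len(d)` → out = 3
So out = 3

Answer: 3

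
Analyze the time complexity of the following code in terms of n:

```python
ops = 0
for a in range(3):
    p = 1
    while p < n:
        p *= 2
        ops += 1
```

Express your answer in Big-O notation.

Each loop level contributes: 1 × log n. Multiplying the contributions gives O(log n).

Answer: O(log n)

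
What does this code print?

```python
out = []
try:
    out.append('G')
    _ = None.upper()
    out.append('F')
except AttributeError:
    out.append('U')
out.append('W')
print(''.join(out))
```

Execution trace: 'G' (try body) → 'U' (except AttributeError) → 'W' (after the try/except). Output: GUW

Answer: GUW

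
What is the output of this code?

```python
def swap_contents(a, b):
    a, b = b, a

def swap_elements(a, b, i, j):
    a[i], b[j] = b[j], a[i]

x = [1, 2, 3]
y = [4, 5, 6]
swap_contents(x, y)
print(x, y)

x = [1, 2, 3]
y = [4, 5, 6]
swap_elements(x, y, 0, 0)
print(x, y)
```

Key concept: parameter rebinding vs mutation.
Step by step:
`x = [1, 2, 3]` → x = [1, 2, 3]
`y = [4, 5, 6]` → y = [4, 5, 6]
`swap_contents(x, y)` → no visible change to tracked variables
`print(x, y)` → prints [1, 2, 3] [4, 5, 6]
`x = [1, 2, 3]` → x = [1, 2, 3]
`y = [4, 5, 6]` → y = [4, 5, 6]
`swap_elements(x, y, 0, 0)` → x = [4, 2, 3]; y = [1, 5, 6]
`print(x, y)` → prints [4, 2, 3] [1, 5, 6]

Answer:
[1, 2, 3] [4, 5, 6]
[4, 2, 3] [1, 5, 6]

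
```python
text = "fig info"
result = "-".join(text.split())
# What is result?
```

Trace:
`text = "fig info"` → text = 'fig info'
`result = "-".join(text.split())` → result = 'fig-info'
So result = 'fig-info'

Answer: 'fig-info'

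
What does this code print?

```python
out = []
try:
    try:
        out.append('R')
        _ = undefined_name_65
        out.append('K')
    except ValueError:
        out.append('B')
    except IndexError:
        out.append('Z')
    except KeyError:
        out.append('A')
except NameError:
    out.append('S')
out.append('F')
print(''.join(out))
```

Execution trace: 'R' (try body) → 'S' (outer except NameError) → 'F' (after the try/except). Output: RSF

Answer: RSF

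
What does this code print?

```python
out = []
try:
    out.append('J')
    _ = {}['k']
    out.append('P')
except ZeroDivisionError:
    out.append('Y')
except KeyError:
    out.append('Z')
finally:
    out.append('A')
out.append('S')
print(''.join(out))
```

Execution trace: 'J' (try body) → 'Z' (except KeyError) → 'A' (finally) → 'S' (after the try/except). Output: JZAS

Answer: JZAS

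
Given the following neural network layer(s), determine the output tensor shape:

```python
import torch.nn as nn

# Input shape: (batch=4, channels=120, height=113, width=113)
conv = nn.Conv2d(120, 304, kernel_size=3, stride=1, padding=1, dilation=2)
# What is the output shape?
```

Input: (4, 120, 113, 113) -> Output: (4, 304, 111, 111)

Answer: (4, 304, 111, 111)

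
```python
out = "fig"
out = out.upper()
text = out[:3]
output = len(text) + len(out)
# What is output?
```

Trace:
`out = "fig"` → out = 'fig'
`out = out.upper()` → out = 'FIG'
`text = out[:3]` → text = 'FIG'
`output = len(text) + len(out)` → output = 6
So output = 6

Answer: 6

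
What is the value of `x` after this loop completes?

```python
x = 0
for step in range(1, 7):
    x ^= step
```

XOR of 1 to 6
`x` takes the values: 0 → 1 → 3 → 0 → 4 → 1 → 7

Answer: 7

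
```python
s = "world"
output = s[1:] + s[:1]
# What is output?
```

Trace:
`s = "world"` → s = 'world'
`output = s[1:] + s[:1]` → output = 'orldw'
So output = 'orldw'

Answer: 'orldw'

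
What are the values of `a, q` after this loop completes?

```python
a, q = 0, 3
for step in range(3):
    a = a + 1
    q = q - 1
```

a goes 0→3, q goes 3→0
`a, q` takes the values: (0, 3) → (1, 3) → (1, 2) → (2, 2) → (2, 1) → (3, 1) → (3, 0)

Answer: 3, 0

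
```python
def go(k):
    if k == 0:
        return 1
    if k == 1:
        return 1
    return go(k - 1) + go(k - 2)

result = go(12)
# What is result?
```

Build up from base cases: go(0)=1, go(1)=1, go(2)=2, go(3)=3, go(4)=5, go(5)=8, go(6)=13, ..., go(12)=233

Answer: 233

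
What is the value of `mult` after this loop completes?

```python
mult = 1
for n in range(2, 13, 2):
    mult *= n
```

Product of even numbers 2 to 12
`mult` takes the values: 1 → 2 → 8 → 48 → 384 → 3840 → 46080

Answer: 46080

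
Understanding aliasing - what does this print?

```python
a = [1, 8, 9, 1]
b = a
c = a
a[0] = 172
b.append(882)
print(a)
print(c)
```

Key concept: multiple aliases.
Step by step:
`a = [1, 8, 9, 1]` → a = [1, 8, 9, 1]
`b = a` → b = [1, 8, 9, 1] (same object as a)
`c = a` → c = [1, 8, 9, 1] (same object as a, b)
`a[0] = 172` → a = [172, 8, 9, 1] (same object as b, c); b = [172, 8, 9, 1] (same object as a, c); c = [172, 8, 9, 1] (same object as a, b)
`b.append(882)` → a = [172, 8, 9, 1, 882] (same object as b, c); b = [172, 8, 9, 1, 882] (same object as a, c); c = [172, 8, 9, 1, 882] (same object as a, b)
`print(a)` → prints [172, 8, 9, 1, 882]
`print(c)` → prints [172, 8, 9, 1, 882]

Answer:
[172, 8, 9, 1, 882]
[172, 8, 9, 1, 882]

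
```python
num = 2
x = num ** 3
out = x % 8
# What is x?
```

Trace:
`num = 2` → num = 2
`x = num ** 3` → x = 8
`out = x % 8` → out = 0
So x = 8

Answer: 8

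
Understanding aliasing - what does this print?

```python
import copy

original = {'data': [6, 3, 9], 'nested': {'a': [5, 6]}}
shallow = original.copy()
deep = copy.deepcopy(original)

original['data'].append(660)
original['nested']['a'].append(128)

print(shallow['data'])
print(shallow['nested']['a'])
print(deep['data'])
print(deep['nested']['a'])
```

Key concept: comparing shallow vs deep copy.
Step by step:
`original = {'data': [6, 3, 9], 'nested': {'a': [5, 6]}}` → original = {'data': [6, 3, 9], 'nested': {'a': [5, 6]}}
`shallow = original.copy()` → shallow = {'data': [6, 3, 9], 'nested': {'a': [5, 6]}}
`deep = copy.deepcopy(original)` → deep = {'data': [6, 3, 9], 'nested': {'a': [5, 6]}}
`original['data'].append(660)` → original = {'data': [6, 3, 9, 660], 'nested': {'a': [5, 6]}}; shallow = {'data': [6, 3, 9, 660], 'nested': {'a': [5, 6]}}
`original['nested']['a'].append(128)` → original = {'data': [6, 3, 9, 660], 'nested': {'a': [5, 6, 128]}}; shallow = {'data': [6, 3, 9, 660], 'nested': {'a': [5, 6, 128]}}
`print(shallow['data'])` → prints [6, 3, 9, 660]
`print(shallow['nested']['a'])` → prints [5, 6, 128]
`print(deep['data'])` → prints [6, 3, 9]
`print(deep['nested']['a'])` → prints [5, 6]

Answer:
[6, 3, 9, 660]
[5, 6, 128]
[6, 3, 9]
[5, 6]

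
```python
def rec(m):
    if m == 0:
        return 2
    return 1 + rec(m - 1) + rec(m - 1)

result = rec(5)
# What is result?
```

rec(m) = 1 + 2·rec(m-1), rec(0)=2. Closed form: (2+1)·2^5 - 1 = 95.

Answer: 95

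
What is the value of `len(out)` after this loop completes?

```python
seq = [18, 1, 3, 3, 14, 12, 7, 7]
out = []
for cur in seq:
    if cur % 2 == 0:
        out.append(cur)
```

Count even numbers in [18, 1, 3, 3, 14, 12, 7, 7]
`out` takes the values: [] → [18] → [18, 14] → [18, 14, 12]
So `len(out)` = 3

Answer: 3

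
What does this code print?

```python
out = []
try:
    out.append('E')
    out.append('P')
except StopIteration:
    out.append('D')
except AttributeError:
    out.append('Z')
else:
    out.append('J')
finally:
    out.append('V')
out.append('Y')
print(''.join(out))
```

Execution trace: 'E' (try body) → 'P' (try body, no exception) → 'J' (else) → 'V' (finally) → 'Y' (after the try/except). Output: EPJVY

Answer: EPJVY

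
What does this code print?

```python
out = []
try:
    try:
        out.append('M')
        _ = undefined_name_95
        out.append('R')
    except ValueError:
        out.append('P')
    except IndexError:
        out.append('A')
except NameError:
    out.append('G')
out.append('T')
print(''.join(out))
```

Execution trace: 'M' (try body) → 'G' (outer except NameError) → 'T' (after the try/except). Output: MGT

Answer: MGT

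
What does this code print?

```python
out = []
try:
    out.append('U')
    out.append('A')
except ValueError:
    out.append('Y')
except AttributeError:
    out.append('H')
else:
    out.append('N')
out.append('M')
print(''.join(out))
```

Execution trace: 'U' (try body) → 'A' (try body, no exception) → 'N' (else) → 'M' (after the try/except). Output: UANM

Answer: UANM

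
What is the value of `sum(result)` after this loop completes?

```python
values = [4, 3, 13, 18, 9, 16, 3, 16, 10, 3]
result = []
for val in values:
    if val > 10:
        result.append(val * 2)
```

Sum of doubled values > 10
`result` takes the values: [] → [26] → [26, 36] → [26, 36, 32] → [26, 36, 32, 32]
So `sum(result)` = 126

Answer: 126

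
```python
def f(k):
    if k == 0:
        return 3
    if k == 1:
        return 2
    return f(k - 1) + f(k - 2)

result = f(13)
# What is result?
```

Build up from base cases: f(0)=3, f(1)=2, f(2)=5, f(3)=7, f(4)=12, f(5)=19, f(6)=31, ..., f(13)=898

Answer: 898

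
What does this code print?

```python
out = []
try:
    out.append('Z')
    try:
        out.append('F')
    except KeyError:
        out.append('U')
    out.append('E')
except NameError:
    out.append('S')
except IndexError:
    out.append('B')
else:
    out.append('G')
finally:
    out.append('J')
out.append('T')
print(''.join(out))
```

Execution trace: 'Z' (try body) → 'F' (inner try body, no exception) → 'E' (try body, no exception) → 'G' (else) → 'J' (finally) → 'T' (after the try/except). Output: ZFEGJT

Answer: ZFEGJT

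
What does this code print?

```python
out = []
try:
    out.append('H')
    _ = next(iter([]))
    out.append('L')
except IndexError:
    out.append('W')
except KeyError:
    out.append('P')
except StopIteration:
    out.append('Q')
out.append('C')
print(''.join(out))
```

Execution trace: 'H' (try body) → 'Q' (except StopIteration) → 'C' (after the try/except). Output: HQC

Answer: HQC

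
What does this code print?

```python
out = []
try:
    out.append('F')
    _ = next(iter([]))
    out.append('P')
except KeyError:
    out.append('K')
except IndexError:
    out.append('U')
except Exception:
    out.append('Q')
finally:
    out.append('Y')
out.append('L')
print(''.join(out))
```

Execution trace: 'F' (try body) → 'Q' (except Exception) → 'Y' (finally) → 'L' (after the try/except). Output: FQYL

Answer: FQYL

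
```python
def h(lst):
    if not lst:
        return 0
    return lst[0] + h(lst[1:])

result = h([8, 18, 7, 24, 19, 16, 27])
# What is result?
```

8 + 18 + 7 + 24 + 19 + 16 + 27 + 0 = 119

Answer: 119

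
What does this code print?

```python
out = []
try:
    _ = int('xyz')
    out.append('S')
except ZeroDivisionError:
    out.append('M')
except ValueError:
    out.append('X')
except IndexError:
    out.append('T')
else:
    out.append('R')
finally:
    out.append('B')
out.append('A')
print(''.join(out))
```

Execution trace: 'X' (except ValueError) → 'B' (finally) → 'A' (after the try/except). Output: XBA

Answer: XBA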